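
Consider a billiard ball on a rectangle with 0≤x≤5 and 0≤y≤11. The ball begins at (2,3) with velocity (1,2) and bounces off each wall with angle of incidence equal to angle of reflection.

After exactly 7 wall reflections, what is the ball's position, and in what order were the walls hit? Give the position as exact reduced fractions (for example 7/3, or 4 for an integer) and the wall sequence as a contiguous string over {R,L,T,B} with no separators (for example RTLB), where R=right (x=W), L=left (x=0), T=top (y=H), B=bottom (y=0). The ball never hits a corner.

Final position: (0,5)
Wall sequence: RTLBRTL

1. t=3 → R at (5,9); v=(-1,2)
2. t=1 → T at (4,11); v=(-1,-2)
3. t=4 → L at (0,3); v=(1,-2)
4. t=3/2 → B at (3/2,0); v=(1,2)
5. t=7/2 → R at (5,7); v=(-1,2)
6. t=2 → T at (3,11); v=(-1,-2)
7. t=3 → L at (0,5); v=(1,-2)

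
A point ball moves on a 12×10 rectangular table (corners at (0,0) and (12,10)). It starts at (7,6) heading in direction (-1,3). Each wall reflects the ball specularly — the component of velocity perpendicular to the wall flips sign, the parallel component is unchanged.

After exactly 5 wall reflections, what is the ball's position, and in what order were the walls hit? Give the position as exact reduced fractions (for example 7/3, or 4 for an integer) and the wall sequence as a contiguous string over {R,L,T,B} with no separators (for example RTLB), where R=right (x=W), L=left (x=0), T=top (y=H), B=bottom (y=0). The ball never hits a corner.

1. t=4/3 → T at (17/3,10); v=(-1,-3)
2. t=10/3 → B at (7/3,0); v=(-1,3)
3. t=7/3 → L at (0,7); v=(1,3)
4. t=1 → T at (1,10); v=(1,-3)
5. t=10/3 → B at (13/3,0); v=(1,3)

Final position: (13/3,0)
Wall sequence: TBLTB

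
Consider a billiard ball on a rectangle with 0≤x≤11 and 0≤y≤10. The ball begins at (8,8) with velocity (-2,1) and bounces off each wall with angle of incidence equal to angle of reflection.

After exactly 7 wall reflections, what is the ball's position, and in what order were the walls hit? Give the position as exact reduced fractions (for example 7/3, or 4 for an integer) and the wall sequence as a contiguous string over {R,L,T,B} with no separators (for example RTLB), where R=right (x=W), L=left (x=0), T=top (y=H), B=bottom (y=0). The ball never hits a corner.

1. t=2 → T at (4,10); v=(-2,-1)
2. t=2 → L at (0,8); v=(2,-1)
3. t=11/2 → R at (11,5/2); v=(-2,-1)
4. t=5/2 → B at (6,0); v=(-2,1)
5. t=3 → L at (0,3); v=(2,1)
6. t=11/2 → R at (11,17/2); v=(-2,1)
7. t=3/2 → T at (8,10); v=(-2,-1)

Final position: (8,10)
Wall sequence: TLRBLRT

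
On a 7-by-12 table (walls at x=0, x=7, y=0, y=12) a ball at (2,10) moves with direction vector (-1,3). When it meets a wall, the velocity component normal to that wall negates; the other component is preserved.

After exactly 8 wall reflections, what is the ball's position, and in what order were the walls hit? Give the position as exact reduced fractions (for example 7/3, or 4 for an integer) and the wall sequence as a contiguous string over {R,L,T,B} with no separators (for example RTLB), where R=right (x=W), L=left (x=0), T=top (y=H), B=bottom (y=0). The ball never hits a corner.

Final position: (2/3,12)
Wall sequence: TLBTRBLT

1. t=2/3 → T at (4/3,12); v=(-1,-3)
2. t=4/3 → L at (0,8); v=(1,-3)
3. t=8/3 → B at (8/3,0); v=(1,3)
4. t=4 → T at (20/3,12); v=(1,-3)
5. t=1/3 → R at (7,11); v=(-1,-3)
6. t=11/3 → B at (10/3,0); v=(-1,3)
7. t=10/3 → L at (0,10); v=(1,3)
8. t=2/3 → T at (2/3,12); v=(1,-3)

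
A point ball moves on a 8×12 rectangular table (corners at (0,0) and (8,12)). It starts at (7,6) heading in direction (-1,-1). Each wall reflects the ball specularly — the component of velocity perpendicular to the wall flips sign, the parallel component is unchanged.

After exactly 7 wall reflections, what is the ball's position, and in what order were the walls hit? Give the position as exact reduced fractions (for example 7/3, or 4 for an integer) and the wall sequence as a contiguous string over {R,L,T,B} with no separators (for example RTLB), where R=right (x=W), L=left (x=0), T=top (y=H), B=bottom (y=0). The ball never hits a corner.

Final position: (8,1)
Wall sequence: BLRTLBR

1. t=6 → B at (1,0); v=(-1,1)
2. t=1 → L at (0,1); v=(1,1)
3. t=8 → R at (8,9); v=(-1,1)
4. t=3 → T at (5,12); v=(-1,-1)
5. t=5 → L at (0,7); v=(1,-1)
6. t=7 → B at (7,0); v=(1,1)
7. t=1 → R at (8,1); v=(-1,1)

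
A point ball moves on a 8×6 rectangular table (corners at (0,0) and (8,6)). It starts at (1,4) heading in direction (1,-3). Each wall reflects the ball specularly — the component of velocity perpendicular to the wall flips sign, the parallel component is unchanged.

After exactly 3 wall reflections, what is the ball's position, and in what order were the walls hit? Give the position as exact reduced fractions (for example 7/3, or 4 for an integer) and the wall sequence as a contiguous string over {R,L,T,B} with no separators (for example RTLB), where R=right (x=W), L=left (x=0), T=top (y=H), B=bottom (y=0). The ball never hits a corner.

1. t=4/3 → B at (7/3,0); v=(1,3)
2. t=2 → T at (13/3,6); v=(1,-3)
3. t=2 → B at (19/3,0); v=(1,3)

Final position: (19/3,0)
Wall sequence: BTB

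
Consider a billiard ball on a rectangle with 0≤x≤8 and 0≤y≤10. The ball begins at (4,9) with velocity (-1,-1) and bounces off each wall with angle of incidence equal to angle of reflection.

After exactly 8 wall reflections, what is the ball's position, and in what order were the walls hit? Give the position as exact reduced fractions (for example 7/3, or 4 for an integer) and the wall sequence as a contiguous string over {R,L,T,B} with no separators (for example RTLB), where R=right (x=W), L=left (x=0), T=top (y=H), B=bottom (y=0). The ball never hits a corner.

1. t=4 → L at (0,5); v=(1,-1)
2. t=5 → B at (5,0); v=(1,1)
3. t=3 → R at (8,3); v=(-1,1)
4. t=7 → T at (1,10); v=(-1,-1)
5. t=1 → L at (0,9); v=(1,-1)
6. t=8 → R at (8,1); v=(-1,-1)
7. t=1 → B at (7,0); v=(-1,1)
8. t=7 → L at (0,7); v=(1,1)

Final position: (0,7)
Wall sequence: LBRTLRBL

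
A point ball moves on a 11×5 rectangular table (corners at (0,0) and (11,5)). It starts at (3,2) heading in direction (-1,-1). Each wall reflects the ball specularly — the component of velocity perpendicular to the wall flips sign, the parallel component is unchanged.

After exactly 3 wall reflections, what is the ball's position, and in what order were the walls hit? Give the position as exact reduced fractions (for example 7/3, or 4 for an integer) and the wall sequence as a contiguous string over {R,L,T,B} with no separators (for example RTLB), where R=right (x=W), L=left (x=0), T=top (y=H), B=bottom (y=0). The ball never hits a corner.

1. t=2 → B at (1,0); v=(-1,1)
2. t=1 → L at (0,1); v=(1,1)
3. t=4 → T at (4,5); v=(1,-1)

Final position: (4,5)
Wall sequence: BLT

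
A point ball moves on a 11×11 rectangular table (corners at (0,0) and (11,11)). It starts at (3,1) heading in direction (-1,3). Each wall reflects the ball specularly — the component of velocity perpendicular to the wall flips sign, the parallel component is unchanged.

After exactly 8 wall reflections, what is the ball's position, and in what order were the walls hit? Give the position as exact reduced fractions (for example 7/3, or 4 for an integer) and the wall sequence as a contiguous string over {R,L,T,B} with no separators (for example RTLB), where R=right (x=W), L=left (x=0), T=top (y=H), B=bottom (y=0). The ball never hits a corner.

1. t=3 → L at (0,10); v=(1,3)
2. t=1/3 → T at (1/3,11); v=(1,-3)
3. t=11/3 → B at (4,0); v=(1,3)
4. t=11/3 → T at (23/3,11); v=(1,-3)
5. t=10/3 → R at (11,1); v=(-1,-3)
6. t=1/3 → B at (32/3,0); v=(-1,3)
7. t=11/3 → T at (7,11); v=(-1,-3)
8. t=11/3 → B at (10/3,0); v=(-1,3)

Final position: (10/3,0)
Wall sequence: LTBTRBTB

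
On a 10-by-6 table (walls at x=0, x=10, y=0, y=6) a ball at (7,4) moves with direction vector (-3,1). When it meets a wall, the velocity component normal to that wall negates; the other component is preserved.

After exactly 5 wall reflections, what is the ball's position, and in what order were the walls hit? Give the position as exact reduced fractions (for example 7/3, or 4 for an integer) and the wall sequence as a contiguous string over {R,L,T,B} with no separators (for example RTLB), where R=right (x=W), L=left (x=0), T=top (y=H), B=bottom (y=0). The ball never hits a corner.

1. t=2 → T at (1,6); v=(-3,-1)
2. t=1/3 → L at (0,17/3); v=(3,-1)
3. t=10/3 → R at (10,7/3); v=(-3,-1)
4. t=7/3 → B at (3,0); v=(-3,1)
5. t=1 → L at (0,1); v=(3,1)

Final position: (0,1)
Wall sequence: TLRBL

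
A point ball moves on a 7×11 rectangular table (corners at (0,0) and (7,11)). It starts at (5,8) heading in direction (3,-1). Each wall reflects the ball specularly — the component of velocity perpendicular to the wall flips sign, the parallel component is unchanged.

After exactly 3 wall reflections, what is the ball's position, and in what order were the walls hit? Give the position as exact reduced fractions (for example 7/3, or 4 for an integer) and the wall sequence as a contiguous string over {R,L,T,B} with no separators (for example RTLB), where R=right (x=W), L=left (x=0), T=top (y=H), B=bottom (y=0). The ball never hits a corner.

Final position: (7,8/3)
Wall sequence: RLR

1. t=2/3 → R at (7,22/3); v=(-3,-1)
2. t=7/3 → L at (0,5); v=(3,-1)
3. t=7/3 → R at (7,8/3); v=(-3,-1)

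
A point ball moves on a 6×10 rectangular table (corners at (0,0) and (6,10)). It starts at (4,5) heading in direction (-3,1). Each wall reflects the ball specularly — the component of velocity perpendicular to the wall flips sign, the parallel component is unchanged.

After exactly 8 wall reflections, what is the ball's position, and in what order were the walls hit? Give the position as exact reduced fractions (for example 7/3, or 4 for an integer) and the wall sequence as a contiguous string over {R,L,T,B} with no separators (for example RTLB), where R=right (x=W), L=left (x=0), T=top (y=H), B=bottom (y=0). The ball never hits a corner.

1. t=4/3 → L at (0,19/3); v=(3,1)
2. t=2 → R at (6,25/3); v=(-3,1)
3. t=5/3 → T at (1,10); v=(-3,-1)
4. t=1/3 → L at (0,29/3); v=(3,-1)
5. t=2 → R at (6,23/3); v=(-3,-1)
6. t=2 → L at (0,17/3); v=(3,-1)
7. t=2 → R at (6,11/3); v=(-3,-1)
8. t=2 → L at (0,5/3); v=(3,-1)

Final position: (0,5/3)
Wall sequence: LRTLRLRL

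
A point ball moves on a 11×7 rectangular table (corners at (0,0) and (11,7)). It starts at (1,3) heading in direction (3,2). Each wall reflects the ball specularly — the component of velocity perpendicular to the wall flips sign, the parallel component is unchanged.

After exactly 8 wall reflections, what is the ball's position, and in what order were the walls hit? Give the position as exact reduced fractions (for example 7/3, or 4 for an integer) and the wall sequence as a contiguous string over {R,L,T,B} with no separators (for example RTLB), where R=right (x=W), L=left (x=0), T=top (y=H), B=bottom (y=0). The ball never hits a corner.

Final position: (0,11/3)
Wall sequence: TRBLTRBL

1. t=2 → T at (7,7); v=(3,-2)
2. t=4/3 → R at (11,13/3); v=(-3,-2)
3. t=13/6 → B at (9/2,0); v=(-3,2)
4. t=3/2 → L at (0,3); v=(3,2)
5. t=2 → T at (6,7); v=(3,-2)
6. t=5/3 → R at (11,11/3); v=(-3,-2)
7. t=11/6 → B at (11/2,0); v=(-3,2)
8. t=11/6 → L at (0,11/3); v=(3,2)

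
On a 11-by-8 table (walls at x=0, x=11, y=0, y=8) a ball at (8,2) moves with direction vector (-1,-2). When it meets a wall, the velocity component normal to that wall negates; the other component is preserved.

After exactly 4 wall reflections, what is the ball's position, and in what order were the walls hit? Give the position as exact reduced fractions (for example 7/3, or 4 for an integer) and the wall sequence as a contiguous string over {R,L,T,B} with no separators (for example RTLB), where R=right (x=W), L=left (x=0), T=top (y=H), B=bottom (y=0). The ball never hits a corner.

Final position: (1,0)
Wall sequence: BTLB

1. t=1 → B at (7,0); v=(-1,2)
2. t=4 → T at (3,8); v=(-1,-2)
3. t=3 → L at (0,2); v=(1,-2)
4. t=1 → B at (1,0); v=(1,2)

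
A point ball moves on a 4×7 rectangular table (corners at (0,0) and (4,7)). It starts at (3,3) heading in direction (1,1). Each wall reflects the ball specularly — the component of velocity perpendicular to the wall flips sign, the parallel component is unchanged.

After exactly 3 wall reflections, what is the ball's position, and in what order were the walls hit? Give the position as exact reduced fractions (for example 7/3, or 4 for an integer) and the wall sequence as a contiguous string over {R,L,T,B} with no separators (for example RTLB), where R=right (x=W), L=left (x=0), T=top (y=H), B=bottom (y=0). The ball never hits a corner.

Final position: (0,6)
Wall sequence: RTL

1. t=1 → R at (4,4); v=(-1,1)
2. t=3 → T at (1,7); v=(-1,-1)
3. t=1 → L at (0,6); v=(1,-1)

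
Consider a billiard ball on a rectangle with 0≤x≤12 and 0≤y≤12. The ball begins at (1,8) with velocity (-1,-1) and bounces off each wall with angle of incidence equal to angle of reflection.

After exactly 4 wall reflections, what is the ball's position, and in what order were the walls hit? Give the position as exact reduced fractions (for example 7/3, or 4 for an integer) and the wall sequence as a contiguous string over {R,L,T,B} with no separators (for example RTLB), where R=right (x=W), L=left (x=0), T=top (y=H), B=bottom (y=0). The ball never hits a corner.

Final position: (5,12)
Wall sequence: LBRT

1. t=1 → L at (0,7); v=(1,-1)
2. t=7 → B at (7,0); v=(1,1)
3. t=5 → R at (12,5); v=(-1,1)
4. t=7 → T at (5,12); v=(-1,-1)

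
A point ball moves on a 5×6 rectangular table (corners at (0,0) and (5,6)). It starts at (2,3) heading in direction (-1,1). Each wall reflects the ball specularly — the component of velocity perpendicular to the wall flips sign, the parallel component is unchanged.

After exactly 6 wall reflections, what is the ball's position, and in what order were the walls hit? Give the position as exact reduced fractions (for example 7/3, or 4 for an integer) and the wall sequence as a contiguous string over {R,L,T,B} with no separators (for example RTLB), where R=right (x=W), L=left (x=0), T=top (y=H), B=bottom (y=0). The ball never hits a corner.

1. t=2 → L at (0,5); v=(1,1)
2. t=1 → T at (1,6); v=(1,-1)
3. t=4 → R at (5,2); v=(-1,-1)
4. t=2 → B at (3,0); v=(-1,1)
5. t=3 → L at (0,3); v=(1,1)
6. t=3 → T at (3,6); v=(1,-1)

Final position: (3,6)
Wall sequence: LTRBLT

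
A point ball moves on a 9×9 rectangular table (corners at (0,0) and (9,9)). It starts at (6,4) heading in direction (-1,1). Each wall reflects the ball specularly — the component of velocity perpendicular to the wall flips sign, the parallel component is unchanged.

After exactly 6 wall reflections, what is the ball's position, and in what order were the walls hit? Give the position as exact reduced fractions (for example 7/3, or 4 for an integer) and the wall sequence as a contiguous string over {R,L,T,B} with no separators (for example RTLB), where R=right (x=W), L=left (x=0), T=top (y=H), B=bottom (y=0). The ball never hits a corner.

Final position: (0,8)
Wall sequence: TLBRTL

1. t=5 → T at (1,9); v=(-1,-1)
2. t=1 → L at (0,8); v=(1,-1)
3. t=8 → B at (8,0); v=(1,1)
4. t=1 → R at (9,1); v=(-1,1)
5. t=8 → T at (1,9); v=(-1,-1)
6. t=1 → L at (0,8); v=(1,-1)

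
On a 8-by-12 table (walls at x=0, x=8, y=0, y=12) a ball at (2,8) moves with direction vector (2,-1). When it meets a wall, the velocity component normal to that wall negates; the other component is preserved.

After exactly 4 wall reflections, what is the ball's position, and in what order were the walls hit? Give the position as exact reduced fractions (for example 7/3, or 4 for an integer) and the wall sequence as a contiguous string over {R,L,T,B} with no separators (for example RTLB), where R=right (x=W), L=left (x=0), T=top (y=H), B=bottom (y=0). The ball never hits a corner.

1. t=3 → R at (8,5); v=(-2,-1)
2. t=4 → L at (0,1); v=(2,-1)
3. t=1 → B at (2,0); v=(2,1)
4. t=3 → R at (8,3); v=(-2,1)

Final position: (8,3)
Wall sequence: RLBR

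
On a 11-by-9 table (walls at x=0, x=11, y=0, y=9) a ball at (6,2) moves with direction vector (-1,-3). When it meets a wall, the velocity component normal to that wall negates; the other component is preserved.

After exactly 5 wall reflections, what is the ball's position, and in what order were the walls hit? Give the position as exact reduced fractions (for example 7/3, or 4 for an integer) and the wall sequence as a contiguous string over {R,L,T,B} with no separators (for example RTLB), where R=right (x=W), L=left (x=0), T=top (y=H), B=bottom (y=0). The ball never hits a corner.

1. t=2/3 → B at (16/3,0); v=(-1,3)
2. t=3 → T at (7/3,9); v=(-1,-3)
3. t=7/3 → L at (0,2); v=(1,-3)
4. t=2/3 → B at (2/3,0); v=(1,3)
5. t=3 → T at (11/3,9); v=(1,-3)

Final position: (11/3,9)
Wall sequence: BTLBT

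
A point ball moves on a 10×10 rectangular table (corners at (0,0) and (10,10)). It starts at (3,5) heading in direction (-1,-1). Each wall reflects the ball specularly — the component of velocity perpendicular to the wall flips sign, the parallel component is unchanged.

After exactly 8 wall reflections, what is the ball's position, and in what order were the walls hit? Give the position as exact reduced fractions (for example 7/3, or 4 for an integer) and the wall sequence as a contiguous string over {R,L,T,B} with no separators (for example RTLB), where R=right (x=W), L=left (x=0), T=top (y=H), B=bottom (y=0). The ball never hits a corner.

1. t=3 → L at (0,2); v=(1,-1)
2. t=2 → B at (2,0); v=(1,1)
3. t=8 → R at (10,8); v=(-1,1)
4. t=2 → T at (8,10); v=(-1,-1)
5. t=8 → L at (0,2); v=(1,-1)
6. t=2 → B at (2,0); v=(1,1)
7. t=8 → R at (10,8); v=(-1,1)
8. t=2 → T at (8,10); v=(-1,-1)

Final position: (8,10)
Wall sequence: LBRTLBRT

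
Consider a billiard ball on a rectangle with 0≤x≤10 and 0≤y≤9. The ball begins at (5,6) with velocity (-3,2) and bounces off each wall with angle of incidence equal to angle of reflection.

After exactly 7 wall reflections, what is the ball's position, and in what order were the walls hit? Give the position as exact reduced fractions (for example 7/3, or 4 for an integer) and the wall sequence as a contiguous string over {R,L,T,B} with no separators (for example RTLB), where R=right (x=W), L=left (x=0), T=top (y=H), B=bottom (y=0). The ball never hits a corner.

1. t=3/2 → T at (1/2,9); v=(-3,-2)
2. t=1/6 → L at (0,26/3); v=(3,-2)
3. t=10/3 → R at (10,2); v=(-3,-2)
4. t=1 → B at (7,0); v=(-3,2)
5. t=7/3 → L at (0,14/3); v=(3,2)
6. t=13/6 → T at (13/2,9); v=(3,-2)
7. t=7/6 → R at (10,20/3); v=(-3,-2)

Final position: (10,20/3)
Wall sequence: TLRBLTR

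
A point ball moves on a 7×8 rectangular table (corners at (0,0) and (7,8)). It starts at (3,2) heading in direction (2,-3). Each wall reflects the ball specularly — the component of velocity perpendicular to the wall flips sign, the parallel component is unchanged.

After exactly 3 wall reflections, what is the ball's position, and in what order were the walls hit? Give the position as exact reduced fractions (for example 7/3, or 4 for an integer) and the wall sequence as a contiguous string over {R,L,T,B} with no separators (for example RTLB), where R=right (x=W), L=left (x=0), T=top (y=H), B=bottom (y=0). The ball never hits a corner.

1. t=2/3 → B at (13/3,0); v=(2,3)
2. t=4/3 → R at (7,4); v=(-2,3)
3. t=4/3 → T at (13/3,8); v=(-2,-3)

Final position: (13/3,8)
Wall sequence: BRT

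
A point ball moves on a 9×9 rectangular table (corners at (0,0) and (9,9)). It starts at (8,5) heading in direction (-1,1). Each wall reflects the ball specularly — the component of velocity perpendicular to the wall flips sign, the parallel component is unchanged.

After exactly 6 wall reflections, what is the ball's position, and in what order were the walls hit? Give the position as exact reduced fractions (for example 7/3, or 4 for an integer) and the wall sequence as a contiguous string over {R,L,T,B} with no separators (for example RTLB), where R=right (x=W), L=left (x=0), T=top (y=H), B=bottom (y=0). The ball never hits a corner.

1. t=4 → T at (4,9); v=(-1,-1)
2. t=4 → L at (0,5); v=(1,-1)
3. t=5 → B at (5,0); v=(1,1)
4. t=4 → R at (9,4); v=(-1,1)
5. t=5 → T at (4,9); v=(-1,-1)
6. t=4 → L at (0,5); v=(1,-1)

Final position: (0,5)
Wall sequence: TLBRTL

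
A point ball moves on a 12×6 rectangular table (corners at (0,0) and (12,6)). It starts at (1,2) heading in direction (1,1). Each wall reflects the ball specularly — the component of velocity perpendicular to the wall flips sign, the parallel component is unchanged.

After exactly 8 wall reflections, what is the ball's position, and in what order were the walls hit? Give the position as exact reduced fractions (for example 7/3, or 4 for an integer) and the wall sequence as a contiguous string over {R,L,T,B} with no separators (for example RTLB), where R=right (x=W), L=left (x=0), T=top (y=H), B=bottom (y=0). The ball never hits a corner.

1. t=4 → T at (5,6); v=(1,-1)
2. t=6 → B at (11,0); v=(1,1)
3. t=1 → R at (12,1); v=(-1,1)
4. t=5 → T at (7,6); v=(-1,-1)
5. t=6 → B at (1,0); v=(-1,1)
6. t=1 → L at (0,1); v=(1,1)
7. t=5 → T at (5,6); v=(1,-1)
8. t=6 → B at (11,0); v=(1,1)

Final position: (11,0)
Wall sequence: TBRTBLTB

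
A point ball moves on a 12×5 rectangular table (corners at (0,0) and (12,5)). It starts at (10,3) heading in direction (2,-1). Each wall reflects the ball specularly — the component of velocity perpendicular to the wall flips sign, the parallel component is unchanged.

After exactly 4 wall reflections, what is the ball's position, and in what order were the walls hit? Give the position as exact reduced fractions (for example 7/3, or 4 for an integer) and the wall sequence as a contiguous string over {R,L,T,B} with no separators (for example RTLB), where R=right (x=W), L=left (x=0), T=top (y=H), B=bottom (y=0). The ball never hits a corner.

1. t=1 → R at (12,2); v=(-2,-1)
2. t=2 → B at (8,0); v=(-2,1)
3. t=4 → L at (0,4); v=(2,1)
4. t=1 → T at (2,5); v=(2,-1)

Final position: (2,5)
Wall sequence: RBLT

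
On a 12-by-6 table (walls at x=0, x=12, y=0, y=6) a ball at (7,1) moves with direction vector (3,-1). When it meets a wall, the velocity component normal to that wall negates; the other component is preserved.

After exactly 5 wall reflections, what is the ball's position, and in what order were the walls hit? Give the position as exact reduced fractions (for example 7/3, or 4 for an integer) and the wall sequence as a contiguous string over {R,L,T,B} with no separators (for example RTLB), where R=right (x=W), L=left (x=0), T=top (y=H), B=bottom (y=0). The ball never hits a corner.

Final position: (12,10/3)
Wall sequence: BRLTR

1. t=1 → B at (10,0); v=(3,1)
2. t=2/3 → R at (12,2/3); v=(-3,1)
3. t=4 → L at (0,14/3); v=(3,1)
4. t=4/3 → T at (4,6); v=(3,-1)
5. t=8/3 → R at (12,10/3); v=(-3,-1)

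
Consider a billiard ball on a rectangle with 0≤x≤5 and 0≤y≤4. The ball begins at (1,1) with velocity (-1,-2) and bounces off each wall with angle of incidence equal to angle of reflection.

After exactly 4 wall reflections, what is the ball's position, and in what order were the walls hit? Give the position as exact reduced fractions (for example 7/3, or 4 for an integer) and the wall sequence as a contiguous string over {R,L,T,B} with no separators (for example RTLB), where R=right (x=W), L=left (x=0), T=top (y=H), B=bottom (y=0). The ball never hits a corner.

1. t=1/2 → B at (1/2,0); v=(-1,2)
2. t=1/2 → L at (0,1); v=(1,2)
3. t=3/2 → T at (3/2,4); v=(1,-2)
4. t=2 → B at (7/2,0); v=(1,2)

Final position: (7/2,0)
Wall sequence: BLTB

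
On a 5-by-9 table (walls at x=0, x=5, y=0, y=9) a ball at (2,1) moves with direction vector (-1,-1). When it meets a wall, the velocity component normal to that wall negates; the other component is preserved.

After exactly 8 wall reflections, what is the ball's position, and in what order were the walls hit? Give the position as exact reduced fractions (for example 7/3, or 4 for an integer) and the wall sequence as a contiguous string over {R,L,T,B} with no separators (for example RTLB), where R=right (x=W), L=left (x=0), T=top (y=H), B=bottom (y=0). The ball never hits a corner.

1. t=1 → B at (1,0); v=(-1,1)
2. t=1 → L at (0,1); v=(1,1)
3. t=5 → R at (5,6); v=(-1,1)
4. t=3 → T at (2,9); v=(-1,-1)
5. t=2 → L at (0,7); v=(1,-1)
6. t=5 → R at (5,2); v=(-1,-1)
7. t=2 → B at (3,0); v=(-1,1)
8. t=3 → L at (0,3); v=(1,1)

Final position: (0,3)
Wall sequence: BLRTLRBL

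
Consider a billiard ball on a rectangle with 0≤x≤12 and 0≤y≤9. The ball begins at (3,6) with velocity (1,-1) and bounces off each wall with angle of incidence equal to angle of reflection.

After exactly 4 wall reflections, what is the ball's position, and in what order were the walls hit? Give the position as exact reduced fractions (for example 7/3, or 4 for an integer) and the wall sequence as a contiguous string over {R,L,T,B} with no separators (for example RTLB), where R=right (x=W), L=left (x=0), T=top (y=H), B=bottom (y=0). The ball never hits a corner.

1. t=6 → B at (9,0); v=(1,1)
2. t=3 → R at (12,3); v=(-1,1)
3. t=6 → T at (6,9); v=(-1,-1)
4. t=6 → L at (0,3); v=(1,-1)

Final position: (0,3)
Wall sequence: BRTL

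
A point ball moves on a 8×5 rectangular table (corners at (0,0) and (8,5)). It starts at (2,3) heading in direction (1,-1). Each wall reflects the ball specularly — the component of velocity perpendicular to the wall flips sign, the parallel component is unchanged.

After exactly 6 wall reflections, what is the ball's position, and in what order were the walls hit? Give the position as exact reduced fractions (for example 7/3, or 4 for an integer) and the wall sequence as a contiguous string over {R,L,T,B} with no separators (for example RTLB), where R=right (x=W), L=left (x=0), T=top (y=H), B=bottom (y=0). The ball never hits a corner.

1. t=3 → B at (5,0); v=(1,1)
2. t=3 → R at (8,3); v=(-1,1)
3. t=2 → T at (6,5); v=(-1,-1)
4. t=5 → B at (1,0); v=(-1,1)
5. t=1 → L at (0,1); v=(1,1)
6. t=4 → T at (4,5); v=(1,-1)

Final position: (4,5)
Wall sequence: BRTBLT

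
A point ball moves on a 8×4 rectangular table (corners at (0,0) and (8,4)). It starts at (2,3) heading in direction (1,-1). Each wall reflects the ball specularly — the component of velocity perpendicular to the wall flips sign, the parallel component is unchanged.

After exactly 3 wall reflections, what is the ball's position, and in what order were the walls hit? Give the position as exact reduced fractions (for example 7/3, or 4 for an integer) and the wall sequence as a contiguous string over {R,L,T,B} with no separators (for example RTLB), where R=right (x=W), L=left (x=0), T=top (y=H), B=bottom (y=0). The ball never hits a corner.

1. t=3 → B at (5,0); v=(1,1)
2. t=3 → R at (8,3); v=(-1,1)
3. t=1 → T at (7,4); v=(-1,-1)

Final position: (7,4)
Wall sequence: BRT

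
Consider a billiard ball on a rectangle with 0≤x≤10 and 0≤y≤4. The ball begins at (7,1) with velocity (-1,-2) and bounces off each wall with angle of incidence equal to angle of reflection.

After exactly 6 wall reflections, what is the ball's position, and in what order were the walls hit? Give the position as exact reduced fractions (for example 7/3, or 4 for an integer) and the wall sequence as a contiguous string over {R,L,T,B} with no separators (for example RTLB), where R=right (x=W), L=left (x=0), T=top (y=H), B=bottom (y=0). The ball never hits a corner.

1. t=1/2 → B at (13/2,0); v=(-1,2)
2. t=2 → T at (9/2,4); v=(-1,-2)
3. t=2 → B at (5/2,0); v=(-1,2)
4. t=2 → T at (1/2,4); v=(-1,-2)
5. t=1/2 → L at (0,3); v=(1,-2)
6. t=3/2 → B at (3/2,0); v=(1,2)

Final position: (3/2,0)
Wall sequence: BTBTLB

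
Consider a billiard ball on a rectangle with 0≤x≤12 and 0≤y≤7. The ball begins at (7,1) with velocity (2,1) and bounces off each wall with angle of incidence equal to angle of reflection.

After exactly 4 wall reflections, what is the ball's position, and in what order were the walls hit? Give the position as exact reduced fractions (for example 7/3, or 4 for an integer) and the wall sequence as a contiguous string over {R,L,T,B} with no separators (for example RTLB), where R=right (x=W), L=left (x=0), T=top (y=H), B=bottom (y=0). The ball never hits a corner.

Final position: (9,0)
Wall sequence: RTLB

1. t=5/2 → R at (12,7/2); v=(-2,1)
2. t=7/2 → T at (5,7); v=(-2,-1)
3. t=5/2 → L at (0,9/2); v=(2,-1)
4. t=9/2 → B at (9,0); v=(2,1)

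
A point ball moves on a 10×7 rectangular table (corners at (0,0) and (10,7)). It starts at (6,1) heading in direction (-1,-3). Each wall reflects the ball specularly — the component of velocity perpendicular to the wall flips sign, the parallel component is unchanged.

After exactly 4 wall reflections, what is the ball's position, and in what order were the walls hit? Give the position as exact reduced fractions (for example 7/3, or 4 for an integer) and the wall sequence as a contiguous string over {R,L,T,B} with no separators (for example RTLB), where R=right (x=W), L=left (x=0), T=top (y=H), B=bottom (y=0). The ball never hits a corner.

Final position: (0,3)
Wall sequence: BTBL

1. t=1/3 → B at (17/3,0); v=(-1,3)
2. t=7/3 → T at (10/3,7); v=(-1,-3)
3. t=7/3 → B at (1,0); v=(-1,3)
4. t=1 → L at (0,3); v=(1,3)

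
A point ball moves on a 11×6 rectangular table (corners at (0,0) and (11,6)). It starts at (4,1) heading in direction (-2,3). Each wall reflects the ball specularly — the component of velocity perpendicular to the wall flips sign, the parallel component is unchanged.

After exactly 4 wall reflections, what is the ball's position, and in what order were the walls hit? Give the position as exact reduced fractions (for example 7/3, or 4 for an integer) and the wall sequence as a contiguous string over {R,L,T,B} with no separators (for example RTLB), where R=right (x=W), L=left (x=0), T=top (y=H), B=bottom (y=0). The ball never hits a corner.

Final position: (22/3,6)
Wall sequence: TLBT

1. t=5/3 → T at (2/3,6); v=(-2,-3)
2. t=1/3 → L at (0,5); v=(2,-3)
3. t=5/3 → B at (10/3,0); v=(2,3)
4. t=2 → T at (22/3,6); v=(2,-3)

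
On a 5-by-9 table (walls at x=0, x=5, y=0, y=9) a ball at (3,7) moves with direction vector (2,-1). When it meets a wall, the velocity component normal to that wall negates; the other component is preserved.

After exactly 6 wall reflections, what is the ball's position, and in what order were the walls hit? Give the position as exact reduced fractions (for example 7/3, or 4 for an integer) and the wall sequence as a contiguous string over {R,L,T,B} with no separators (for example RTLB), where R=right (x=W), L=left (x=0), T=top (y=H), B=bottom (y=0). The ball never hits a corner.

Final position: (5,4)
Wall sequence: RLRBLR

1. t=1 → R at (5,6); v=(-2,-1)
2. t=5/2 → L at (0,7/2); v=(2,-1)
3. t=5/2 → R at (5,1); v=(-2,-1)
4. t=1 → B at (3,0); v=(-2,1)
5. t=3/2 → L at (0,3/2); v=(2,1)
6. t=5/2 → R at (5,4); v=(-2,1)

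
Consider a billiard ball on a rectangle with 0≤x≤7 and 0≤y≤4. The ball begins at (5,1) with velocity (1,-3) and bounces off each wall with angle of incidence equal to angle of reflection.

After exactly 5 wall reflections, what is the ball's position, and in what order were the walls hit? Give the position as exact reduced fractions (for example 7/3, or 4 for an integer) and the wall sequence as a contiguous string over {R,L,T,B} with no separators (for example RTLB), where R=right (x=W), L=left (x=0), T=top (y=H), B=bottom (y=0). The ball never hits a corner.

1. t=1/3 → B at (16/3,0); v=(1,3)
2. t=4/3 → T at (20/3,4); v=(1,-3)
3. t=1/3 → R at (7,3); v=(-1,-3)
4. t=1 → B at (6,0); v=(-1,3)
5. t=4/3 → T at (14/3,4); v=(-1,-3)

Final position: (14/3,4)
Wall sequence: BTRBT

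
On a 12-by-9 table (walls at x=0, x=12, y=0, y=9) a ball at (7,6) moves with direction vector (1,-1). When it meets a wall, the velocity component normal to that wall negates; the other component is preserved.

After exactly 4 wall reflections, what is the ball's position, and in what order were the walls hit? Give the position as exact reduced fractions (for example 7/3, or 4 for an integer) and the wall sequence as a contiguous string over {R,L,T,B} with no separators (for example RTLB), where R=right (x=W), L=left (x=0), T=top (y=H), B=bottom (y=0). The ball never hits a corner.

1. t=5 → R at (12,1); v=(-1,-1)
2. t=1 → B at (11,0); v=(-1,1)
3. t=9 → T at (2,9); v=(-1,-1)
4. t=2 → L at (0,7); v=(1,-1)

Final position: (0,7)
Wall sequence: RBTL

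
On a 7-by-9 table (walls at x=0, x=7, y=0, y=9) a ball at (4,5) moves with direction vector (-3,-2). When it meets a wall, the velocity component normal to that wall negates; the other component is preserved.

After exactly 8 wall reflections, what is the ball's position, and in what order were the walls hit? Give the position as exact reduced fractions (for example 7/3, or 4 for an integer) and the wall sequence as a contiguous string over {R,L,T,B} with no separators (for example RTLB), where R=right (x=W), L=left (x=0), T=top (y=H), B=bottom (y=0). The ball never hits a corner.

Final position: (5/2,0)
Wall sequence: LBRLTRLB

1. t=4/3 → L at (0,7/3); v=(3,-2)
2. t=7/6 → B at (7/2,0); v=(3,2)
3. t=7/6 → R at (7,7/3); v=(-3,2)
4. t=7/3 → L at (0,7); v=(3,2)
5. t=1 → T at (3,9); v=(3,-2)
6. t=4/3 → R at (7,19/3); v=(-3,-2)
7. t=7/3 → L at (0,5/3); v=(3,-2)
8. t=5/6 → B at (5/2,0); v=(3,2)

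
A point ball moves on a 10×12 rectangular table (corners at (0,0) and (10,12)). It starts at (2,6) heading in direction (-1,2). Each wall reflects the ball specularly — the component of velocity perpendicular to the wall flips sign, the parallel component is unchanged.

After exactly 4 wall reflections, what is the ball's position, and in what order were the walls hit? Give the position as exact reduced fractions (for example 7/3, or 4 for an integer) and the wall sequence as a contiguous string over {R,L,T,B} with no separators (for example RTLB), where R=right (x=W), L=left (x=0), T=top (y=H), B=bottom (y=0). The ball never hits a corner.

Final position: (10,6)
Wall sequence: LTBR

1. t=2 → L at (0,10); v=(1,2)
2. t=1 → T at (1,12); v=(1,-2)
3. t=6 → B at (7,0); v=(1,2)
4. t=3 → R at (10,6); v=(-1,2)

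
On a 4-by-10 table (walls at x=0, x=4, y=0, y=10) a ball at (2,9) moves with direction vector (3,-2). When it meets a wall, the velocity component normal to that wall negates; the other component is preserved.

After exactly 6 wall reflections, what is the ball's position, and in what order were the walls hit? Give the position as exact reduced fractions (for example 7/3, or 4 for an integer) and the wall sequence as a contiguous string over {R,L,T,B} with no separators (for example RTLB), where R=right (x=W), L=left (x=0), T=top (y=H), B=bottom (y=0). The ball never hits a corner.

1. t=2/3 → R at (4,23/3); v=(-3,-2)
2. t=4/3 → L at (0,5); v=(3,-2)
3. t=4/3 → R at (4,7/3); v=(-3,-2)
4. t=7/6 → B at (1/2,0); v=(-3,2)
5. t=1/6 → L at (0,1/3); v=(3,2)
6. t=4/3 → R at (4,3); v=(-3,2)

Final position: (4,3)
Wall sequence: RLRBLR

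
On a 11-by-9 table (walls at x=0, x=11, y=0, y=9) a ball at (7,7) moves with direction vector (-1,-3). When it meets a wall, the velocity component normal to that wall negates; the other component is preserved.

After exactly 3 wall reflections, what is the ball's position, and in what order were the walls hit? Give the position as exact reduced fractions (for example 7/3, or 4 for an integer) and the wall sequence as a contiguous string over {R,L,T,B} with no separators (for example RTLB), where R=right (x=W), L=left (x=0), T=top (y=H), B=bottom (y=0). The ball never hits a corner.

Final position: (0,4)
Wall sequence: BTL

1. t=7/3 → B at (14/3,0); v=(-1,3)
2. t=3 → T at (5/3,9); v=(-1,-3)
3. t=5/3 → L at (0,4); v=(1,-3)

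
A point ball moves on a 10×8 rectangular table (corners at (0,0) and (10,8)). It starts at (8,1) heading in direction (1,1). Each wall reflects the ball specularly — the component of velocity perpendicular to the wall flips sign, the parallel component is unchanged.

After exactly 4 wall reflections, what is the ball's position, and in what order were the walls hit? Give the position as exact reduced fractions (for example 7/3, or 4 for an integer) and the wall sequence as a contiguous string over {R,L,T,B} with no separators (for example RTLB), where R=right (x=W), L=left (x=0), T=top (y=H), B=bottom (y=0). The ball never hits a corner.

1. t=2 → R at (10,3); v=(-1,1)
2. t=5 → T at (5,8); v=(-1,-1)
3. t=5 → L at (0,3); v=(1,-1)
4. t=3 → B at (3,0); v=(1,1)

Final position: (3,0)
Wall sequence: RTLB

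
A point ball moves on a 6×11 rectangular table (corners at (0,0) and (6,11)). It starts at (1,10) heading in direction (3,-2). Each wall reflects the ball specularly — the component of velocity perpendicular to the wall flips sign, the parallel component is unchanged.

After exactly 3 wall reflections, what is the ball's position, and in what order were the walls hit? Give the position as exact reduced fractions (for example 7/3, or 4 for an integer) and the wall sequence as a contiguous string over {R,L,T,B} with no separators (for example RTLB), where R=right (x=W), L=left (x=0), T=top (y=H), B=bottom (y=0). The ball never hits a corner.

1. t=5/3 → R at (6,20/3); v=(-3,-2)
2. t=2 → L at (0,8/3); v=(3,-2)
3. t=4/3 → B at (4,0); v=(3,2)

Final position: (4,0)
Wall sequence: RLB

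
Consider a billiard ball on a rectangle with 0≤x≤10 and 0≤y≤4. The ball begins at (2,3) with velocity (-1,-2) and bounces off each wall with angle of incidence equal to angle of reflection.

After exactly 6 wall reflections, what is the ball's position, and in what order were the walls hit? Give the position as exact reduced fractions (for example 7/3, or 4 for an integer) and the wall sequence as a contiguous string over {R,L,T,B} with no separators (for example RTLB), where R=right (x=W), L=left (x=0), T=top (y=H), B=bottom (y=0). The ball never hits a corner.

Final position: (15/2,0)
Wall sequence: BLTBTB

1. t=3/2 → B at (1/2,0); v=(-1,2)
2. t=1/2 → L at (0,1); v=(1,2)
3. t=3/2 → T at (3/2,4); v=(1,-2)
4. t=2 → B at (7/2,0); v=(1,2)
5. t=2 → T at (11/2,4); v=(1,-2)
6. t=2 → B at (15/2,0); v=(1,2)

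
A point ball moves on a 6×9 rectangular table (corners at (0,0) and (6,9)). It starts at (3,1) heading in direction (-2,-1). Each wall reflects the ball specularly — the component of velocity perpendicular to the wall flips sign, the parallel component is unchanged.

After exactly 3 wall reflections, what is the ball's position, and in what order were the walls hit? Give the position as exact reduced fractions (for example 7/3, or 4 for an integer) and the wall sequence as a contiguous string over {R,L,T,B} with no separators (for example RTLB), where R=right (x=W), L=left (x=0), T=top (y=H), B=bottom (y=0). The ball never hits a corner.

Final position: (6,7/2)
Wall sequence: BLR

1. t=1 → B at (1,0); v=(-2,1)
2. t=1/2 → L at (0,1/2); v=(2,1)
3. t=3 → R at (6,7/2); v=(-2,1)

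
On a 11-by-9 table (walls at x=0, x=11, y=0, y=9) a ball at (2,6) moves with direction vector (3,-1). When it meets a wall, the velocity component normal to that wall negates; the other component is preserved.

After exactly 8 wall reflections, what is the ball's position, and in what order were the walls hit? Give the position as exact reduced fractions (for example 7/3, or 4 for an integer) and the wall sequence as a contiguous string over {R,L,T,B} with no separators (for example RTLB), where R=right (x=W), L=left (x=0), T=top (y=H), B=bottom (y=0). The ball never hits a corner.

Final position: (0,8/3)
Wall sequence: RBLRLTRL

1. t=3 → R at (11,3); v=(-3,-1)
2. t=3 → B at (2,0); v=(-3,1)
3. t=2/3 → L at (0,2/3); v=(3,1)
4. t=11/3 → R at (11,13/3); v=(-3,1)
5. t=11/3 → L at (0,8); v=(3,1)
6. t=1 → T at (3,9); v=(3,-1)
7. t=8/3 → R at (11,19/3); v=(-3,-1)
8. t=11/3 → L at (0,8/3); v=(3,-1)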